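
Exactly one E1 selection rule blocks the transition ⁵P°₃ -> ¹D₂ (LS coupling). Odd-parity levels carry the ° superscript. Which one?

Parity must change: odd → even — satisfied.
ΔS = 0: S: 2 → 0 — violated.
ΔL = 0, ±1 (not L=0↔0): L: 1 → 2, ΔL = +1 — satisfied.
ΔJ = 0, ±1 (not J=0↔0): J: 3 → 2, ΔJ = -1 — satisfied.

the ΔS = 0 rule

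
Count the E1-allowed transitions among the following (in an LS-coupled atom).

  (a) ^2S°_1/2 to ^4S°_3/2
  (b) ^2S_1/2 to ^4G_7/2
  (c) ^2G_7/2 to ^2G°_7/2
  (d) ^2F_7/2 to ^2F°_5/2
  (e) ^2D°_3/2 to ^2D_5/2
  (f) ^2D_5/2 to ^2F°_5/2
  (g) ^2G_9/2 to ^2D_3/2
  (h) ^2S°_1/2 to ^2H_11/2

(a) forbidden (parity, ΔS, ΔL fail)
(b) forbidden (parity, ΔS, ΔL, ΔJ fail)
(c) allowed
(d) allowed
(e) allowed
(f) allowed
(g) forbidden (parity, ΔL, ΔJ fail)
(h) forbidden (ΔL, ΔJ fail)
Total allowed: 4 of 8.

4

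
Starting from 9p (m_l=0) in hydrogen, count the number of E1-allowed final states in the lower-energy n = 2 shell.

E1 requires Δl = ±1, so l_f ∈ {0, 2}; with 0 ≤ l_f ≤ n_f−1 = 1, the allowed l_f values are {0}.
For l_f = 0: m_f ∈ {m_i−1, m_i, m_i+1} ∩ [−0, 0] = {0} → 1 state.
Total: 1.

1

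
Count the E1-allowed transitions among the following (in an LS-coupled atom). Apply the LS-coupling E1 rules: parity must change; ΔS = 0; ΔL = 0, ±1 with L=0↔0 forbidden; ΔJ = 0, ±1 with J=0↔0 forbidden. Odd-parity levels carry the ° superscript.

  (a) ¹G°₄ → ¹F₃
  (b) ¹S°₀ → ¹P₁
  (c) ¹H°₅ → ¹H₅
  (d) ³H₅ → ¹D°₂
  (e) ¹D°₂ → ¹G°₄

(a) allowed
(b) allowed
(c) allowed
(d) forbidden (ΔS, ΔL, ΔJ fail)
(e) forbidden (parity, ΔL, ΔJ fail)
Total allowed: 3 of 5.

3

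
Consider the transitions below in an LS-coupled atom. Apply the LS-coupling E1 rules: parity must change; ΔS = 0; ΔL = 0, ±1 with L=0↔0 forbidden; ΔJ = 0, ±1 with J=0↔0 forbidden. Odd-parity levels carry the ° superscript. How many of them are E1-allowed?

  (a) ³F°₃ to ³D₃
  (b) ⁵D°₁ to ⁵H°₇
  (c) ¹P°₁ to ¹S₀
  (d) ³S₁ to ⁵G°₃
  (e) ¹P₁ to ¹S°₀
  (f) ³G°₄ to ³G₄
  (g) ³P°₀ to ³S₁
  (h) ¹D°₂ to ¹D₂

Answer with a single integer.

(a) allowed
(b) forbidden (parity, ΔL, ΔJ fail)
(c) allowed
(d) forbidden (ΔS, ΔL, ΔJ fail)
(e) allowed
(f) allowed
(g) allowed
(h) allowed
Total allowed: 6 of 8.

6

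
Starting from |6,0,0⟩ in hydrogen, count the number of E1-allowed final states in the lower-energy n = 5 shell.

E1 requires Δl = ±1, so l_f ∈ {-1, 1}; with 0 ≤ l_f ≤ n_f−1 = 4, the allowed l_f values are {1}.
For l_f = 1: m_f ∈ {m_i−1, m_i, m_i+1} ∩ [−1, 1] = {-1, 0, 1} → 3 states.
Total: 3.

3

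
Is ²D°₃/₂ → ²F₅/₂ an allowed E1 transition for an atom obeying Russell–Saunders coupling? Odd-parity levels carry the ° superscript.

allowed

Reading off the term symbols: S 1/2→1/2, L 2→3, J 3/2→5/2, parity odd→even.
ΔL = 0, ±1 (not L=0↔0): L: 2 → 3, ΔL = +1 — ✓.
ΔJ = 0, ±1 (not J=0↔0): J: 3/2 → 5/2, ΔJ = +1 — ✓.
ΔS = 0: S: 1/2 → 1/2 — ✓.
Parity must change: odd → even — ✓.
All four E1 rules are satisfied.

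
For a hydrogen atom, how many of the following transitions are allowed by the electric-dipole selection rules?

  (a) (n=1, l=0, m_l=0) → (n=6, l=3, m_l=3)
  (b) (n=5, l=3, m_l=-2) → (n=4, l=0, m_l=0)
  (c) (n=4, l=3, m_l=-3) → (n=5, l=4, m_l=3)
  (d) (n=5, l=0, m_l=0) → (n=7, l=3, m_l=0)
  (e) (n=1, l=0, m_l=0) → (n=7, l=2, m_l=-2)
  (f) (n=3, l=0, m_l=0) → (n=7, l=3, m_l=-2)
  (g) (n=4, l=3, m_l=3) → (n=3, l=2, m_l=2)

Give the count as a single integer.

(a) forbidden — Δl = +3 (E1 requires Δl = ±1); Δm_l = +3 (E1 requires Δm_l = 0, ±1)
(b) forbidden — Δl = -3 (E1 requires Δl = ±1); Δm_l = +2 (E1 requires Δm_l = 0, ±1)
(c) forbidden — Δm_l = +6 (E1 requires Δm_l = 0, ±1)
(d) forbidden — Δl = +3 (E1 requires Δl = ±1)
(e) forbidden — Δl = +2 (E1 requires Δl = ±1); Δm_l = -2 (E1 requires Δm_l = 0, ±1)
(f) forbidden — Δl = +3 (E1 requires Δl = ±1); Δm_l = -2 (E1 requires Δm_l = 0, ±1)
(g) allowed
Total allowed: 1 of 7.

1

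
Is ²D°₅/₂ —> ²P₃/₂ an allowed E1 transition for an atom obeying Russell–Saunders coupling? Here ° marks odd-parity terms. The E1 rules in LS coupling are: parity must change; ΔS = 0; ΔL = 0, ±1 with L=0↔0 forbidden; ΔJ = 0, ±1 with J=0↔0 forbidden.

allowed

Parity must change: odd → even — passes.
ΔS = 0: S: 1/2 → 1/2 — passes.
ΔL = 0, ±1 (not L=0↔0): L: 2 → 1, ΔL = -1 — passes.
ΔJ = 0, ±1 (not J=0↔0): J: 5/2 → 3/2, ΔJ = -1 — passes.
All four E1 rules are satisfied.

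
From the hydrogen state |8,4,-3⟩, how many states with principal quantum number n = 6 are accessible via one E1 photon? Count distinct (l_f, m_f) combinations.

E1 requires Δl = ±1, so l_f ∈ {3, 5}; with 0 ≤ l_f ≤ n_f−1 = 5, the allowed l_f values are {3, 5}.
For l_f = 3: m_f ∈ {m_i−1, m_i, m_i+1} ∩ [−3, 3] = {-3, -2} → 2 states.
For l_f = 5: m_f ∈ {m_i−1, m_i, m_i+1} ∩ [−5, 5] = {-4, -3, -2} → 3 states.
Total: 5.

5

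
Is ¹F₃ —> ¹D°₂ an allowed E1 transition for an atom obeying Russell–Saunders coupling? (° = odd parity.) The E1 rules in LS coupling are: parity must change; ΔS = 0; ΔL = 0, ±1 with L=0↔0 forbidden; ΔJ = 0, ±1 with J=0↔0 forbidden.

Reading off the term symbols: S 0→0, L 3→2, J 3→2, parity even→odd.
Parity must change: even → odd — passes.
ΔS = 0: S: 0 → 0 — passes.
ΔL = 0, ±1 (not L=0↔0): L: 3 → 2, ΔL = -1 — passes.
ΔJ = 0, ±1 (not J=0↔0): J: 3 → 2, ΔJ = -1 — passes.
All four E1 rules are satisfied.

allowed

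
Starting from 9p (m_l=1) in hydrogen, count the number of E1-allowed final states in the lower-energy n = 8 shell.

E1 requires Δl = ±1, so l_f ∈ {0, 2}; with 0 ≤ l_f ≤ n_f−1 = 7, the allowed l_f values are {0, 2}.
For l_f = 0: m_f ∈ {m_i−1, m_i, m_i+1} ∩ [−0, 0] = {0} → 1 state.
For l_f = 2: m_f ∈ {m_i−1, m_i, m_i+1} ∩ [−2, 2] = {0, 1, 2} → 3 states.
Total: 4.

4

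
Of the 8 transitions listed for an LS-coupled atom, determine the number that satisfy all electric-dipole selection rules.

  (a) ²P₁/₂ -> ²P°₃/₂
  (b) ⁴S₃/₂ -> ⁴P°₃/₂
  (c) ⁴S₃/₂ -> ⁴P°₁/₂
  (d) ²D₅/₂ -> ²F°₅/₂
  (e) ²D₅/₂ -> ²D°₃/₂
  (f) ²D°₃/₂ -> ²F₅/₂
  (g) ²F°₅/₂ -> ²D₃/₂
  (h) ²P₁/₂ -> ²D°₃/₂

8

(a) allowed
(b) allowed
(c) allowed
(d) allowed
(e) allowed
(f) allowed
(g) allowed
(h) allowed
Total allowed: 8 of 8.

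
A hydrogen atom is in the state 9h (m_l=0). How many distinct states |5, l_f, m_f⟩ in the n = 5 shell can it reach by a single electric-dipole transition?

3

E1 requires Δl = ±1, so l_f ∈ {4, 6}; with 0 ≤ l_f ≤ n_f−1 = 4, the allowed l_f values are {4}.
For l_f = 4: m_f ∈ {m_i−1, m_i, m_i+1} ∩ [−4, 4] = {-1, 0, 1} → 3 states.
Total: 3.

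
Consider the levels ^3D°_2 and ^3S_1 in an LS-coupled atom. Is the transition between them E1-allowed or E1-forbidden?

Reading off the term symbols: S 1→1, L 2→0, J 2→1, parity odd→even.
ΔS = 0: S: 1 → 1 — passes.
ΔJ = 0, ±1 (not J=0↔0): J: 2 → 1, ΔJ = -1 — passes.
Parity must change: odd → even — passes.
ΔL = 0, ±1 (not L=0↔0): L: 2 → 0, ΔL = -2 — fails.
Rule(s) violated: ΔL.

forbidden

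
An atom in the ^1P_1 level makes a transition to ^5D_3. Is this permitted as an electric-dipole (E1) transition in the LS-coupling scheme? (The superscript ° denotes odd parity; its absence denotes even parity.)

forbidden

Parity must change: even → even — fails.
ΔS = 0: S: 0 → 2 — fails.
ΔL = 0, ±1 (not L=0↔0): L: 1 → 2, ΔL = +1 — ok.
ΔJ = 0, ±1 (not J=0↔0): J: 1 → 3, ΔJ = +2 — fails.
Rule(s) violated: parity, ΔS, ΔJ.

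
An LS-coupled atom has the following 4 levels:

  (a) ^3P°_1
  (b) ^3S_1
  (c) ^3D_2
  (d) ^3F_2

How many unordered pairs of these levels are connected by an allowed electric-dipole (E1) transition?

(a)–(b): allowed.
(a)–(c): allowed.
(a)–(d): forbidden (ΔL).
(b)–(c): forbidden (parity, ΔL).
(b)–(d): forbidden (parity, ΔL).
(c)–(d): forbidden (parity).
Allowed pairs: 2 of 6.

2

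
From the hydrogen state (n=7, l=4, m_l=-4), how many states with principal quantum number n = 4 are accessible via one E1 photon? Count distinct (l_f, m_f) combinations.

E1 requires Δl = ±1, so l_f ∈ {3, 5}; with 0 ≤ l_f ≤ n_f−1 = 3, the allowed l_f values are {3}.
For l_f = 3: m_f ∈ {m_i−1, m_i, m_i+1} ∩ [−3, 3] = {-3} → 1 state.
Total: 1.

1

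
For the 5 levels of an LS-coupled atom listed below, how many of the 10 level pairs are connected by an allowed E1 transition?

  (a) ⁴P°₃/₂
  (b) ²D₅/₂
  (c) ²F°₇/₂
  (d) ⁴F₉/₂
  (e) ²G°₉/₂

1

(a)–(b): forbidden (ΔS).
(a)–(c): forbidden (parity, ΔS, ΔL, ΔJ).
(a)–(d): forbidden (ΔL, ΔJ).
(a)–(e): forbidden (parity, ΔS, ΔL, ΔJ).
(b)–(c): allowed.
(b)–(d): forbidden (parity, ΔS, ΔJ).
(b)–(e): forbidden (ΔL, ΔJ).
(c)–(d): forbidden (ΔS).
(c)–(e): forbidden (parity).
(d)–(e): forbidden (ΔS).
Allowed pairs: 1 of 10.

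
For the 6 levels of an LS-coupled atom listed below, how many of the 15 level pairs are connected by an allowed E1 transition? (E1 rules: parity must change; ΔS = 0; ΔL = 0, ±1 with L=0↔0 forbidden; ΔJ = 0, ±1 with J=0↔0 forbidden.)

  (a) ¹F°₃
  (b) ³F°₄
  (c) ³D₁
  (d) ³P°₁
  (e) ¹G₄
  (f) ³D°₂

(a)–(b): forbidden (parity, ΔS).
(a)–(c): forbidden (ΔS, ΔJ).
(a)–(d): forbidden (parity, ΔS, ΔL, ΔJ).
(a)–(e): allowed.
(a)–(f): forbidden (parity, ΔS).
(b)–(c): forbidden (ΔJ).
(b)–(d): forbidden (parity, ΔL, ΔJ).
(b)–(e): forbidden (ΔS).
(b)–(f): forbidden (parity, ΔJ).
(c)–(d): allowed.
(c)–(e): forbidden (parity, ΔS, ΔL, ΔJ).
(c)–(f): allowed.
(d)–(e): forbidden (ΔS, ΔL, ΔJ).
(d)–(f): forbidden (parity).
(e)–(f): forbidden (ΔS, ΔL, ΔJ).
Allowed pairs: 3 of 15.

3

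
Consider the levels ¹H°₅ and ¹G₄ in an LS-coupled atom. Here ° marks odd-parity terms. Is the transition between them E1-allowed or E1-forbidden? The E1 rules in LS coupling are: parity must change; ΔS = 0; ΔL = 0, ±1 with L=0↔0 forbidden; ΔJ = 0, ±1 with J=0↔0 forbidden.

Initial level: S=0, L=5, J=5, parity odd. Final level: S=0, L=4, J=4, parity even.
Parity must change: odd → even — passes.
ΔS = 0: S: 0 → 0 — passes.
ΔL = 0, ±1 (not L=0↔0): L: 5 → 4, ΔL = -1 — passes.
ΔJ = 0, ±1 (not J=0↔0): J: 5 → 4, ΔJ = -1 — passes.
All four E1 rules are satisfied.

allowed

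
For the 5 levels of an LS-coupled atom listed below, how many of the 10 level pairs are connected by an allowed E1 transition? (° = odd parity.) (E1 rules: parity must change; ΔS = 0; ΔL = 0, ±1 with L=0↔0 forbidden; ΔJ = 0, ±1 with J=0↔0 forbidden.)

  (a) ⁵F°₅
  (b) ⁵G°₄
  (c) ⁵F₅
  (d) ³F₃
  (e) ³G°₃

3

(a)–(b): forbidden (parity).
(a)–(c): allowed.
(a)–(d): forbidden (ΔS, ΔJ).
(a)–(e): forbidden (parity, ΔS, ΔJ).
(b)–(c): allowed.
(b)–(d): forbidden (ΔS).
(b)–(e): forbidden (parity, ΔS).
(c)–(d): forbidden (parity, ΔS, ΔJ).
(c)–(e): forbidden (ΔS, ΔJ).
(d)–(e): allowed.
Allowed pairs: 3 of 10.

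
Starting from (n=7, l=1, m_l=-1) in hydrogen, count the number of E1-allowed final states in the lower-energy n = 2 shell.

1

E1 requires Δl = ±1, so l_f ∈ {0, 2}; with 0 ≤ l_f ≤ n_f−1 = 1, the allowed l_f values are {0}.
For l_f = 0: m_f ∈ {m_i−1, m_i, m_i+1} ∩ [−0, 0] = {0} → 1 state.
Total: 1.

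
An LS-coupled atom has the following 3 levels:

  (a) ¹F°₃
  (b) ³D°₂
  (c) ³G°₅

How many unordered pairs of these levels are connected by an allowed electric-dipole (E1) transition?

0

(a)–(b): forbidden (parity, ΔS).
(a)–(c): forbidden (parity, ΔS, ΔJ).
(b)–(c): forbidden (parity, ΔL, ΔJ).
Allowed pairs: 0 of 3.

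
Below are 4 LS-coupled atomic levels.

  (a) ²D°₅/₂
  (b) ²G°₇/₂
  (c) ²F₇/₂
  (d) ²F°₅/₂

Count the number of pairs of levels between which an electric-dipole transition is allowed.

3

(a)–(b): forbidden (parity, ΔL).
(a)–(c): allowed.
(a)–(d): forbidden (parity).
(b)–(c): allowed.
(b)–(d): forbidden (parity).
(c)–(d): allowed.
Allowed pairs: 3 of 6.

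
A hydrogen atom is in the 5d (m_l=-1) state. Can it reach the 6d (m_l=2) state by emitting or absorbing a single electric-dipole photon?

Δl = 2 − 2 = +0; the E1 rule Δl = ±1 is ✗.
Δm_l = 2 − (-1) = +3. E1 requires Δm_l = 0, ±1: ✗.
The transition is electric-dipole forbidden.

forbidden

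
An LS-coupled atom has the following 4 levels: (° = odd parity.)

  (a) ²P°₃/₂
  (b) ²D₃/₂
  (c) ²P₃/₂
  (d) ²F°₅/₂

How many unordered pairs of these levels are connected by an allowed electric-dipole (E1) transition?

(a)–(b): allowed.
(a)–(c): allowed.
(a)–(d): forbidden (parity, ΔL).
(b)–(c): forbidden (parity).
(b)–(d): allowed.
(c)–(d): forbidden (ΔL).
Allowed pairs: 3 of 6.

3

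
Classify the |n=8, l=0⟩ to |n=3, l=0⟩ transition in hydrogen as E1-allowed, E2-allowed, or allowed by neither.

Δl = 0 − 0 = +0; l_i + l_f = 0.
E1 (Δl = ±1): not satisfied.
E2 (Δl = 0,±2, l_i+l_f ≥ 2): not satisfied.

neither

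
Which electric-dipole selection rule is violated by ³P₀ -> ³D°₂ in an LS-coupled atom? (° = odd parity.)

Parity must change: even → odd — passes.
ΔS = 0: S: 1 → 1 — passes.
ΔL = 0, ±1 (not L=0↔0): L: 1 → 2, ΔL = +1 — passes.
ΔJ = 0, ±1 (not J=0↔0): J: 0 → 2, ΔJ = +2 — fails.

the ΔJ = 0, ±1 rule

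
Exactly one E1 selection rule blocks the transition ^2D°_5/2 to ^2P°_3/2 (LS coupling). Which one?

Reading off the term symbols: S 1/2→1/2, L 2→1, J 5/2→3/2, parity odd→odd.
Parity must change: odd → odd — ✗.
ΔS = 0: S: 1/2 → 1/2 — ✓.
ΔL = 0, ±1 (not L=0↔0): L: 2 → 1, ΔL = -1 — ✓.
ΔJ = 0, ±1 (not J=0↔0): J: 5/2 → 3/2, ΔJ = -1 — ✓.

parity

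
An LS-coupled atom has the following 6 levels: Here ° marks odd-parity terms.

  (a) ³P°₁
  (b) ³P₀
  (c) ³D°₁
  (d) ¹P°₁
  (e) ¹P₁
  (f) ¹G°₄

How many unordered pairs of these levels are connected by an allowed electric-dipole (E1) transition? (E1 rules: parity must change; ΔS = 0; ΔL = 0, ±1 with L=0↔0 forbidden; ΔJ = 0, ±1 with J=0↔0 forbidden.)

3

(a)–(b): allowed.
(a)–(c): forbidden (parity).
(a)–(d): forbidden (parity, ΔS).
(a)–(e): forbidden (ΔS).
(a)–(f): forbidden (parity, ΔS, ΔL, ΔJ).
(b)–(c): allowed.
(b)–(d): forbidden (ΔS).
(b)–(e): forbidden (parity, ΔS).
(b)–(f): forbidden (ΔS, ΔL, ΔJ).
(c)–(d): forbidden (parity, ΔS).
(c)–(e): forbidden (ΔS).
(c)–(f): forbidden (parity, ΔS, ΔL, ΔJ).
(d)–(e): allowed.
(d)–(f): forbidden (parity, ΔL, ΔJ).
(e)–(f): forbidden (ΔL, ΔJ).
Allowed pairs: 3 of 15.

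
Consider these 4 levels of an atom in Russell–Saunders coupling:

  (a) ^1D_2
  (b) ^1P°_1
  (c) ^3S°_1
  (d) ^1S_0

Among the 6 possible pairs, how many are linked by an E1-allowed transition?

2

(a)–(b): allowed.
(a)–(c): forbidden (ΔS, ΔL).
(a)–(d): forbidden (parity, ΔL, ΔJ).
(b)–(c): forbidden (parity, ΔS).
(b)–(d): allowed.
(c)–(d): forbidden (ΔS, ΔL).
Allowed pairs: 2 of 6.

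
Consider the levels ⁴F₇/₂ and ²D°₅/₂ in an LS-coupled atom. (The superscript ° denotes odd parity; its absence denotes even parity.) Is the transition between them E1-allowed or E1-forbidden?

Reading off the term symbols: S 3/2→1/2, L 3→2, J 7/2→5/2, parity even→odd.
ΔJ = 0, ±1 (not J=0↔0): J: 7/2 → 5/2, ΔJ = -1 — passes.
Parity must change: even → odd — passes.
ΔL = 0, ±1 (not L=0↔0): L: 3 → 2, ΔL = -1 — passes.
ΔS = 0: S: 3/2 → 1/2 — fails.
Rule(s) violated: ΔS.

forbidden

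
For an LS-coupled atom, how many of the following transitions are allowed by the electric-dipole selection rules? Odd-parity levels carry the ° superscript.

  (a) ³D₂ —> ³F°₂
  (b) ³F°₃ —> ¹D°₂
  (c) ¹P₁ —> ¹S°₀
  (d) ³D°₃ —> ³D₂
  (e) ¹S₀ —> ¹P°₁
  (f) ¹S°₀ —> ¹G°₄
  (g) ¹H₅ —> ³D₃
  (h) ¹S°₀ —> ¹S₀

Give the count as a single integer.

4

(a) allowed
(b) forbidden (parity, ΔS fail)
(c) allowed
(d) allowed
(e) allowed
(f) forbidden (parity, ΔL, ΔJ fail)
(g) forbidden (parity, ΔS, ΔL, ΔJ fail)
(h) forbidden (ΔL, ΔJ fail)
Total allowed: 4 of 8.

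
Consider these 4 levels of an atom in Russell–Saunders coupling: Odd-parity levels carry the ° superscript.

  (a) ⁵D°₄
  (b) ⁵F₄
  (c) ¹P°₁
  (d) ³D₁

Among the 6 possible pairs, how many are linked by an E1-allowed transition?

1

(a)–(b): allowed.
(a)–(c): forbidden (parity, ΔS, ΔJ).
(a)–(d): forbidden (ΔS, ΔJ).
(b)–(c): forbidden (ΔS, ΔL, ΔJ).
(b)–(d): forbidden (parity, ΔS, ΔJ).
(c)–(d): forbidden (ΔS).
Allowed pairs: 1 of 6.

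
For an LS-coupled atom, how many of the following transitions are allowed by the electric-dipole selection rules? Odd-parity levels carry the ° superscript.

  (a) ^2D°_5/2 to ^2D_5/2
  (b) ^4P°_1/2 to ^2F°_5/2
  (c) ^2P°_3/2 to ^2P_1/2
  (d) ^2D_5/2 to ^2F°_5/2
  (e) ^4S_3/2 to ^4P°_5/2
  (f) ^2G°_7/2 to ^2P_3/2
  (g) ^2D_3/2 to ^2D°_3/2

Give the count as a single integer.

(a) allowed
(b) forbidden (parity, ΔS, ΔL, ΔJ fail)
(c) allowed
(d) allowed
(e) allowed
(f) forbidden (ΔL, ΔJ fail)
(g) allowed
Total allowed: 5 of 7.

5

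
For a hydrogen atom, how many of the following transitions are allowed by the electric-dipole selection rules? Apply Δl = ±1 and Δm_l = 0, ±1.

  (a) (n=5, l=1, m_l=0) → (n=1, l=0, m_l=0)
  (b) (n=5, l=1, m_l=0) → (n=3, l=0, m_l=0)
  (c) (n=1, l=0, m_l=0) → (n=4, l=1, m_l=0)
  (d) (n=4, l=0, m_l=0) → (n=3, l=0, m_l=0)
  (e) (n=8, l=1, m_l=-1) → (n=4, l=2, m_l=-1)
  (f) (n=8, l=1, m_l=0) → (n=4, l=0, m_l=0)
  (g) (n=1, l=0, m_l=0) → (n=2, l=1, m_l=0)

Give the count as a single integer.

(a) allowed
(b) allowed
(c) allowed
(d) forbidden — Δl = +0 (E1 requires Δl = ±1)
(e) allowed
(f) allowed
(g) allowed
Total allowed: 6 of 7.

6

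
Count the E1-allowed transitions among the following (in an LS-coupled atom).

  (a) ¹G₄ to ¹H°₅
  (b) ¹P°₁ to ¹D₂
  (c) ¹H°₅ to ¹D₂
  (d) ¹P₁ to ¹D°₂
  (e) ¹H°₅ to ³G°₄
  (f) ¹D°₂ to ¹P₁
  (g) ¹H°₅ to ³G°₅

(a) allowed
(b) allowed
(c) forbidden (ΔL, ΔJ fail)
(d) allowed
(e) forbidden (parity, ΔS fail)
(f) allowed
(g) forbidden (parity, ΔS fail)
Total allowed: 4 of 7.

4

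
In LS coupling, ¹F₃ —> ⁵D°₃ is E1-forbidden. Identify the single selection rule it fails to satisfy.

Reading off the term symbols: S 0→2, L 3→2, J 3→3, parity even→odd.
Parity must change: even → odd — passes.
ΔS = 0: S: 0 → 2 — fails.
ΔL = 0, ±1 (not L=0↔0): L: 3 → 2, ΔL = -1 — passes.
ΔJ = 0, ±1 (not J=0↔0): J: 3 → 3, ΔJ = +0 — passes.

the ΔS = 0 rule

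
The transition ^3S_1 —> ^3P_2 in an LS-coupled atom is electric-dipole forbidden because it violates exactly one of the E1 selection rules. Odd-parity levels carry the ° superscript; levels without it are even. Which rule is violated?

parity

ΔL = 0, ±1 (not L=0↔0): L: 0 → 1, ΔL = +1 — ✓.
ΔS = 0: S: 1 → 1 — ✓.
ΔJ = 0, ±1 (not J=0↔0): J: 1 → 2, ΔJ = +1 — ✓.
Parity must change: even → even — ✗.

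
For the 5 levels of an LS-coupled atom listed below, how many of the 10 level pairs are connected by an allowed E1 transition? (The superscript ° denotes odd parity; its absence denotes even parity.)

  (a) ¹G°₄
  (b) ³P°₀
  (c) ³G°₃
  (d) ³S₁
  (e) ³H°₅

1

(a)–(b): forbidden (parity, ΔS, ΔL, ΔJ).
(a)–(c): forbidden (parity, ΔS).
(a)–(d): forbidden (ΔS, ΔL, ΔJ).
(a)–(e): forbidden (parity, ΔS).
(b)–(c): forbidden (parity, ΔL, ΔJ).
(b)–(d): allowed.
(b)–(e): forbidden (parity, ΔL, ΔJ).
(c)–(d): forbidden (ΔL, ΔJ).
(c)–(e): forbidden (parity, ΔJ).
(d)–(e): forbidden (ΔL, ΔJ).
Allowed pairs: 1 of 10.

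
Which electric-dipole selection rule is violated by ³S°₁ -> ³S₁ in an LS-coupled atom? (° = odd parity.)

Initial level: S=1, L=0, J=1, parity odd. Final level: S=1, L=0, J=1, parity even.
Parity must change: odd → even — ok.
ΔS = 0: S: 1 → 1 — ok.
ΔL = 0, ±1 (not L=0↔0): L: 0 → 0, ΔL = +0 — fails.
ΔJ = 0, ±1 (not J=0↔0): J: 1 → 1, ΔJ = +0 — ok.

the L=0 ↔ L=0 exclusion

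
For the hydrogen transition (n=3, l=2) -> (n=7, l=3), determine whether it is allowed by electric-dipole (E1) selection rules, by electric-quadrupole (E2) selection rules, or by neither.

Δl = 3 − 2 = +1; l_i + l_f = 5.
E1 (Δl = ±1): satisfied.
E2 (Δl = 0,±2, l_i+l_f ≥ 2): not satisfied.

E1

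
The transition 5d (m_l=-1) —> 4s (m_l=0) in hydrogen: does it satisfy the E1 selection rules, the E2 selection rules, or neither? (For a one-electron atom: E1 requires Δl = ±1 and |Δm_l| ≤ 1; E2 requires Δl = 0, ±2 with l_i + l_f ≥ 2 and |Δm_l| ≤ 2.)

E2

Δl = 0 − 2 = -2; l_i + l_f = 2.
Δm_l = +1.
E1 (Δl = ±1, |Δm_l| ≤ 1): not satisfied.
E2 (Δl = 0,±2, l_i+l_f ≥ 2, |Δm_l| ≤ 2): satisfied.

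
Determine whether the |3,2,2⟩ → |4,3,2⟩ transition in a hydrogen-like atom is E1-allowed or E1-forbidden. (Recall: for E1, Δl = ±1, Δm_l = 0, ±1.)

allowed

Δl = 3 − 2 = +1; the E1 rule Δl = ±1 is satisfied.
Δm_l = 2 − (2) = +0. E1 requires Δm_l = 0, ±1: satisfied.
All E1 selection rules are satisfied.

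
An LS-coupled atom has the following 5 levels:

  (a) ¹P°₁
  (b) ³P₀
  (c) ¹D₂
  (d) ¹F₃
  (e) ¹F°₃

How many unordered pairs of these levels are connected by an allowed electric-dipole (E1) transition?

3

(a)–(b): forbidden (ΔS).
(a)–(c): allowed.
(a)–(d): forbidden (ΔL, ΔJ).
(a)–(e): forbidden (parity, ΔL, ΔJ).
(b)–(c): forbidden (parity, ΔS, ΔJ).
(b)–(d): forbidden (parity, ΔS, ΔL, ΔJ).
(b)–(e): forbidden (ΔS, ΔL, ΔJ).
(c)–(d): forbidden (parity).
(c)–(e): allowed.
(d)–(e): allowed.
Allowed pairs: 3 of 10.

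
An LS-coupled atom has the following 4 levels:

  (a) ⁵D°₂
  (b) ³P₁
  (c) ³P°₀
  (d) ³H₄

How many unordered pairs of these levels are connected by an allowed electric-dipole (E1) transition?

(a)–(b): forbidden (ΔS).
(a)–(c): forbidden (parity, ΔS, ΔJ).
(a)–(d): forbidden (ΔS, ΔL, ΔJ).
(b)–(c): allowed.
(b)–(d): forbidden (parity, ΔL, ΔJ).
(c)–(d): forbidden (ΔL, ΔJ).
Allowed pairs: 1 of 6.

1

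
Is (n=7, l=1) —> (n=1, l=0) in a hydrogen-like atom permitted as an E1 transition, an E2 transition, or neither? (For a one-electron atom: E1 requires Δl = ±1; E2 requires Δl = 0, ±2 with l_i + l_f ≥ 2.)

Δl = 0 − 1 = -1; l_i + l_f = 1.
E1 (Δl = ±1): satisfied.
E2 (Δl = 0,±2, l_i+l_f ≥ 2): not satisfied.

E1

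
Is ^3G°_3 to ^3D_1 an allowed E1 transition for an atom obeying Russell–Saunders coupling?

forbidden

ΔJ = 0, ±1 (not J=0↔0): J: 3 → 1, ΔJ = -2 — ✗.
ΔS = 0: S: 1 → 1 — ✓.
Parity must change: odd → even — ✓.
ΔL = 0, ±1 (not L=0↔0): L: 4 → 2, ΔL = -2 — ✗.
Rule(s) violated: ΔL, ΔJ.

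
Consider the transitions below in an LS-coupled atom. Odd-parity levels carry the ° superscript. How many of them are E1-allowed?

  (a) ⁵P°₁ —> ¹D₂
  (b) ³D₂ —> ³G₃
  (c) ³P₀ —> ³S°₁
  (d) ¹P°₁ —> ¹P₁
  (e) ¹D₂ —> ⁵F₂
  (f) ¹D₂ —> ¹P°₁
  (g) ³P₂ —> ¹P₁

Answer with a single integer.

(a) forbidden (ΔS fails)
(b) forbidden (parity, ΔL fail)
(c) allowed
(d) allowed
(e) forbidden (parity, ΔS fail)
(f) allowed
(g) forbidden (parity, ΔS fail)
Total allowed: 3 of 7.

3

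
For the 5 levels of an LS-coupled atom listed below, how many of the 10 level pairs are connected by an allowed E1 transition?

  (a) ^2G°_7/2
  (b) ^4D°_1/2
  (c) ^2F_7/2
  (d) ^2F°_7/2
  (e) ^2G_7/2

4

(a)–(b): forbidden (parity, ΔS, ΔL, ΔJ).
(a)–(c): allowed.
(a)–(d): forbidden (parity).
(a)–(e): allowed.
(b)–(c): forbidden (ΔS, ΔJ).
(b)–(d): forbidden (parity, ΔS, ΔJ).
(b)–(e): forbidden (ΔS, ΔL, ΔJ).
(c)–(d): allowed.
(c)–(e): forbidden (parity).
(d)–(e): allowed.
Allowed pairs: 4 of 10.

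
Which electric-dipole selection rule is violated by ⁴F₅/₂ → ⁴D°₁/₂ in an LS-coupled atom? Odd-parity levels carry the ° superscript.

the ΔJ = 0, ±1 rule

Reading off the term symbols: S 3/2→3/2, L 3→2, J 5/2→1/2, parity even→odd.
Parity must change: even → odd — satisfied.
ΔS = 0: S: 3/2 → 3/2 — satisfied.
ΔL = 0, ±1 (not L=0↔0): L: 3 → 2, ΔL = -1 — satisfied.
ΔJ = 0, ±1 (not J=0↔0): J: 5/2 → 1/2, ΔJ = -2 — violated.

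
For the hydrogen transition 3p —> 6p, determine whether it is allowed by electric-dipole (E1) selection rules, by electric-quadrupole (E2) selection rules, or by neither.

E2

Δl = 1 − 1 = +0; l_i + l_f = 2.
E1 (Δl = ±1): not satisfied.
E2 (Δl = 0,±2, l_i+l_f ≥ 2): satisfied.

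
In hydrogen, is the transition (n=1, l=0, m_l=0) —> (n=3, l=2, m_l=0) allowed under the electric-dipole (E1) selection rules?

forbidden

Δl = 2 − 0 = +2; the E1 rule Δl = ±1 is fails.
m_l: 0 → 0 (Δm_l = +0). |Δm_l| ≤ 1 ok.
The transition is electric-dipole forbidden.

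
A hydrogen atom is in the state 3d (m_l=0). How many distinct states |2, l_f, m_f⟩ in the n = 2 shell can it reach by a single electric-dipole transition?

E1 requires Δl = ±1, so l_f ∈ {1, 3}; with 0 ≤ l_f ≤ n_f−1 = 1, the allowed l_f values are {1}.
For l_f = 1: m_f ∈ {m_i−1, m_i, m_i+1} ∩ [−1, 1] = {-1, 0, 1} → 3 states.
Total: 3.

3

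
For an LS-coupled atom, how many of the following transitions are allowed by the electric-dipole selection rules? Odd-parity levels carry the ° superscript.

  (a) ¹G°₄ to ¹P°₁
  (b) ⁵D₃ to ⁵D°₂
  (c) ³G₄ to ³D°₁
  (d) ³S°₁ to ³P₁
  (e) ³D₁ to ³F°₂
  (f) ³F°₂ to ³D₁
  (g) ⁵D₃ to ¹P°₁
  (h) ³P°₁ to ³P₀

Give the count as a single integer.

(a) forbidden (parity, ΔL, ΔJ fail)
(b) allowed
(c) forbidden (ΔL, ΔJ fail)
(d) allowed
(e) allowed
(f) allowed
(g) forbidden (ΔS, ΔJ fail)
(h) allowed
Total allowed: 5 of 8.

5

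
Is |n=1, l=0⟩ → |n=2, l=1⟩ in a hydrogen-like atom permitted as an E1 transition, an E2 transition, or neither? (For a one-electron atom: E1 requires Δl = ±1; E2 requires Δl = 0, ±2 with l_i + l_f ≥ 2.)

E1

Δl = 1 − 0 = +1; l_i + l_f = 1.
E1 (Δl = ±1): satisfied.
E2 (Δl = 0,±2, l_i+l_f ≥ 2): not satisfied.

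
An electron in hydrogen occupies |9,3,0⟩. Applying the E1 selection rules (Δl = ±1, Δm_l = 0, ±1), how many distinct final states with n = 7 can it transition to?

E1 requires Δl = ±1, so l_f ∈ {2, 4}; with 0 ≤ l_f ≤ n_f−1 = 6, the allowed l_f values are {2, 4}.
For l_f = 2: m_f ∈ {m_i−1, m_i, m_i+1} ∩ [−2, 2] = {-1, 0, 1} → 3 states.
For l_f = 4: m_f ∈ {m_i−1, m_i, m_i+1} ∩ [−4, 4] = {-1, 0, 1} → 3 states.
Total: 6.

6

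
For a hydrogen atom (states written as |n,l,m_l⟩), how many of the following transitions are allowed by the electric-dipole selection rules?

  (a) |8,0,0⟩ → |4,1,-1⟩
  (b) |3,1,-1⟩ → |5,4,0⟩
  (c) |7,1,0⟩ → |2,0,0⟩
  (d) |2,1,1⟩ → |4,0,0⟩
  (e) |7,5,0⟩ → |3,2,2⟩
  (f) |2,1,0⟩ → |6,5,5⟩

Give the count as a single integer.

(a) allowed
(b) forbidden — Δl = +3 (E1 requires Δl = ±1)
(c) allowed
(d) allowed
(e) forbidden — Δl = -3 (E1 requires Δl = ±1); Δm_l = +2 (E1 requires Δm_l = 0, ±1)
(f) forbidden — Δl = +4 (E1 requires Δl = ±1); Δm_l = +5 (E1 requires Δm_l = 0, ±1)
Total allowed: 3 of 6.

3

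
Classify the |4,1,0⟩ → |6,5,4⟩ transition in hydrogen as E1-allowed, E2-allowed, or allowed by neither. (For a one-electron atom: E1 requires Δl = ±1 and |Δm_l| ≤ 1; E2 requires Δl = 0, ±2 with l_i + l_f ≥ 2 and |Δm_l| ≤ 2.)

neither

Δl = 5 − 1 = +4; l_i + l_f = 6.
Δm_l = +4.
E1 (Δl = ±1, |Δm_l| ≤ 1): not satisfied.
E2 (Δl = 0,±2, l_i+l_f ≥ 2, |Δm_l| ≤ 2): not satisfied.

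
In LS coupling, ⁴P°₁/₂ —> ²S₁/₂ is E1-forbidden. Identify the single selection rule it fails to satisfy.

Initial level: S=3/2, L=1, J=1/2, parity odd. Final level: S=1/2, L=0, J=1/2, parity even.
Parity must change: odd → even — ✓.
ΔS = 0: S: 3/2 → 1/2 — ✗.
ΔL = 0, ±1 (not L=0↔0): L: 1 → 0, ΔL = -1 — ✓.
ΔJ = 0, ±1 (not J=0↔0): J: 1/2 → 1/2, ΔJ = +0 — ✓.

the ΔS = 0 rule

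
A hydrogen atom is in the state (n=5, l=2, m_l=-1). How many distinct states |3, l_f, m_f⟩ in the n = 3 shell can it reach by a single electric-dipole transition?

E1 requires Δl = ±1, so l_f ∈ {1, 3}; with 0 ≤ l_f ≤ n_f−1 = 2, the allowed l_f values are {1}.
For l_f = 1: m_f ∈ {m_i−1, m_i, m_i+1} ∩ [−1, 1] = {-1, 0} → 2 states.
Total: 2.

2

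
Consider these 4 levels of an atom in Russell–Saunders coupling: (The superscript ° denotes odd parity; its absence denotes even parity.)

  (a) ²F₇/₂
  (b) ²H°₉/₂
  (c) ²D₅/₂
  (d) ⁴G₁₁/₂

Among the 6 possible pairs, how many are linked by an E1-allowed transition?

(a)–(b): forbidden (ΔL).
(a)–(c): forbidden (parity).
(a)–(d): forbidden (parity, ΔS, ΔJ).
(b)–(c): forbidden (ΔL, ΔJ).
(b)–(d): forbidden (ΔS).
(c)–(d): forbidden (parity, ΔS, ΔL, ΔJ).
Allowed pairs: 0 of 6.

0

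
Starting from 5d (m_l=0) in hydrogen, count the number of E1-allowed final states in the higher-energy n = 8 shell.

6

E1 requires Δl = ±1, so l_f ∈ {1, 3}; with 0 ≤ l_f ≤ n_f−1 = 7, the allowed l_f values are {1, 3}.
For l_f = 1: m_f ∈ {m_i−1, m_i, m_i+1} ∩ [−1, 1] = {-1, 0, 1} → 3 states.
For l_f = 3: m_f ∈ {m_i−1, m_i, m_i+1} ∩ [−3, 3] = {-1, 0, 1} → 3 states.
Total: 6.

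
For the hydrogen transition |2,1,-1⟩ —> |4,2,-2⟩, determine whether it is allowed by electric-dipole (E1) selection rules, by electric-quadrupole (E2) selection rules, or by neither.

E1

Δl = 2 − 1 = +1; l_i + l_f = 3.
Δm_l = -1.
E1 (Δl = ±1, |Δm_l| ≤ 1): satisfied.
E2 (Δl = 0,±2, l_i+l_f ≥ 2, |Δm_l| ≤ 2): not satisfied.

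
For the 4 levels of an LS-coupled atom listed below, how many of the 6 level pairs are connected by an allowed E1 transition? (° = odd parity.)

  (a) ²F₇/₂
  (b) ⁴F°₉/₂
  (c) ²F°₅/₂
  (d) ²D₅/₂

(a)–(b): forbidden (ΔS).
(a)–(c): allowed.
(a)–(d): forbidden (parity).
(b)–(c): forbidden (parity, ΔS, ΔJ).
(b)–(d): forbidden (ΔS, ΔJ).
(c)–(d): allowed.
Allowed pairs: 2 of 6.

2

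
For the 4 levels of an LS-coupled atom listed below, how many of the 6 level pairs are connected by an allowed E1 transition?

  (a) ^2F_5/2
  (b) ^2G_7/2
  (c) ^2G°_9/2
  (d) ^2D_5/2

(a)–(b): forbidden (parity).
(a)–(c): forbidden (ΔJ).
(a)–(d): forbidden (parity).
(b)–(c): allowed.
(b)–(d): forbidden (parity, ΔL).
(c)–(d): forbidden (ΔL, ΔJ).
Allowed pairs: 1 of 6.

1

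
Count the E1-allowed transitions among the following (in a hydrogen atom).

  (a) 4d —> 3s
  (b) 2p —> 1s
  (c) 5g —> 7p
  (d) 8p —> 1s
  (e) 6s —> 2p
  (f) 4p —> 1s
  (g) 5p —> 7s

(a) forbidden — Δl = -2 (E1 requires Δl = ±1)
(b) allowed
(c) forbidden — Δl = -3 (E1 requires Δl = ±1)
(d) allowed
(e) allowed
(f) allowed
(g) allowed
Total allowed: 5 of 7.

5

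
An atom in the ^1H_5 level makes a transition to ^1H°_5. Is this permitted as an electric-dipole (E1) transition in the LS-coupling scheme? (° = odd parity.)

allowed

Initial level: S=0, L=5, J=5, parity even. Final level: S=0, L=5, J=5, parity odd.
Parity must change: even → odd — ok.
ΔJ = 0, ±1 (not J=0↔0): J: 5 → 5, ΔJ = +0 — ok.
ΔL = 0, ±1 (not L=0↔0): L: 5 → 5, ΔL = +0 — ok.
ΔS = 0: S: 0 → 0 — ok.
All four E1 rules are satisfied.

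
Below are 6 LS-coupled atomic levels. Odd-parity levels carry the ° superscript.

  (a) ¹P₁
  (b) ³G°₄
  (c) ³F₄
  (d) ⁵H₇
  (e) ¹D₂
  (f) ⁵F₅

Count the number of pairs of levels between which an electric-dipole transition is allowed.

1

(a)–(b): forbidden (ΔS, ΔL, ΔJ).
(a)–(c): forbidden (parity, ΔS, ΔL, ΔJ).
(a)–(d): forbidden (parity, ΔS, ΔL, ΔJ).
(a)–(e): forbidden (parity).
(a)–(f): forbidden (parity, ΔS, ΔL, ΔJ).
(b)–(c): allowed.
(b)–(d): forbidden (ΔS, ΔJ).
(b)–(e): forbidden (ΔS, ΔL, ΔJ).
(b)–(f): forbidden (ΔS).
(c)–(d): forbidden (parity, ΔS, ΔL, ΔJ).
(c)–(e): forbidden (parity, ΔS, ΔJ).
(c)–(f): forbidden (parity, ΔS).
(d)–(e): forbidden (parity, ΔS, ΔL, ΔJ).
(d)–(f): forbidden (parity, ΔL, ΔJ).
(e)–(f): forbidden (parity, ΔS, ΔJ).
Allowed pairs: 1 of 15.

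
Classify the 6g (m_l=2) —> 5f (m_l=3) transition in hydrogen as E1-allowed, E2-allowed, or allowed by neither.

E1

Δl = 3 − 4 = -1; l_i + l_f = 7.
Δm_l = +1.
E1 (Δl = ±1, |Δm_l| ≤ 1): satisfied.
E2 (Δl = 0,±2, l_i+l_f ≥ 2, |Δm_l| ≤ 2): not satisfied.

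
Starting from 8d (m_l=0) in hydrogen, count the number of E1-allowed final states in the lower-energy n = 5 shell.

6

E1 requires Δl = ±1, so l_f ∈ {1, 3}; with 0 ≤ l_f ≤ n_f−1 = 4, the allowed l_f values are {1, 3}.
For l_f = 1: m_f ∈ {m_i−1, m_i, m_i+1} ∩ [−1, 1] = {-1, 0, 1} → 3 states.
For l_f = 3: m_f ∈ {m_i−1, m_i, m_i+1} ∩ [−3, 3] = {-1, 0, 1} → 3 states.
Total: 6.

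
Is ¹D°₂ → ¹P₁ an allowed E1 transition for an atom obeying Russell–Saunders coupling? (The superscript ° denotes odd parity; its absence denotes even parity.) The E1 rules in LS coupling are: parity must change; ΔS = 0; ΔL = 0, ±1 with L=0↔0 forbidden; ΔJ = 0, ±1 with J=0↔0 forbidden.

ΔJ = 0, ±1 (not J=0↔0): J: 2 → 1, ΔJ = -1 — passes.
ΔL = 0, ±1 (not L=0↔0): L: 2 → 1, ΔL = -1 — passes.
ΔS = 0: S: 0 → 0 — passes.
Parity must change: odd → even — passes.
All four E1 rules are satisfied.

allowed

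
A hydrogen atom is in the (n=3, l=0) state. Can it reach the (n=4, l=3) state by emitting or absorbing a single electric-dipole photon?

l: 0 → 3 (Δl = +3). Δl = ±1 fails.
The transition is electric-dipole forbidden.

forbidden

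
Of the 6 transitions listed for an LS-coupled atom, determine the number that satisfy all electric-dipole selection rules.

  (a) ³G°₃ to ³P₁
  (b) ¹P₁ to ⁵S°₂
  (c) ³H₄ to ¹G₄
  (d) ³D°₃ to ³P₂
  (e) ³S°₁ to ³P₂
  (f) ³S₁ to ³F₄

(a) forbidden (ΔL, ΔJ fail)
(b) forbidden (ΔS fails)
(c) forbidden (parity, ΔS fail)
(d) allowed
(e) allowed
(f) forbidden (parity, ΔL, ΔJ fail)
Total allowed: 2 of 6.

2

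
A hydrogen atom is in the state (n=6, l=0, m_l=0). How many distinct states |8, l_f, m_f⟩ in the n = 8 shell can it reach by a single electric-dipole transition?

3

E1 requires Δl = ±1, so l_f ∈ {-1, 1}; with 0 ≤ l_f ≤ n_f−1 = 7, the allowed l_f values are {1}.
For l_f = 1: m_f ∈ {m_i−1, m_i, m_i+1} ∩ [−1, 1] = {-1, 0, 1} → 3 states.
Total: 3.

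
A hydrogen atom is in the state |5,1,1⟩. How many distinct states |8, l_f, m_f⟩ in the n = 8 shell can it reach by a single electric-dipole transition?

E1 requires Δl = ±1, so l_f ∈ {0, 2}; with 0 ≤ l_f ≤ n_f−1 = 7, the allowed l_f values are {0, 2}.
For l_f = 0: m_f ∈ {m_i−1, m_i, m_i+1} ∩ [−0, 0] = {0} → 1 state.
For l_f = 2: m_f ∈ {m_i−1, m_i, m_i+1} ∩ [−2, 2] = {0, 1, 2} → 3 states.
Total: 4.

4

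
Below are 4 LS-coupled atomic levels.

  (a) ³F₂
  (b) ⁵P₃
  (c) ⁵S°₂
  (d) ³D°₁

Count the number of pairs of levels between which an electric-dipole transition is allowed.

(a)–(b): forbidden (parity, ΔS, ΔL).
(a)–(c): forbidden (ΔS, ΔL).
(a)–(d): allowed.
(b)–(c): allowed.
(b)–(d): forbidden (ΔS, ΔJ).
(c)–(d): forbidden (parity, ΔS, ΔL).
Allowed pairs: 2 of 6.

2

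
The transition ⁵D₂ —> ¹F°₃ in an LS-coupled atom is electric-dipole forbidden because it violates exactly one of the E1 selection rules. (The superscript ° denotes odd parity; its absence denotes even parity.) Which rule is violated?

the ΔS = 0 rule

ΔS = 0: S: 2 → 0 — ✗.
ΔJ = 0, ±1 (not J=0↔0): J: 2 → 3, ΔJ = +1 — ✓.
Parity must change: even → odd — ✓.
ΔL = 0, ±1 (not L=0↔0): L: 2 → 3, ΔL = +1 — ✓.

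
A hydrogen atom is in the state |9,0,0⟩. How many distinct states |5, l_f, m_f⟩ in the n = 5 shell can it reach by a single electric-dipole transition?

E1 requires Δl = ±1, so l_f ∈ {-1, 1}; with 0 ≤ l_f ≤ n_f−1 = 4, the allowed l_f values are {1}.
For l_f = 1: m_f ∈ {m_i−1, m_i, m_i+1} ∩ [−1, 1] = {-1, 0, 1} → 3 states.
Total: 3.

3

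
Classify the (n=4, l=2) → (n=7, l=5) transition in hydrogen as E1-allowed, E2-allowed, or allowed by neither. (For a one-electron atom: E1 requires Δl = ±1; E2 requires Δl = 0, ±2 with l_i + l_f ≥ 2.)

neither

Δl = 5 − 2 = +3; l_i + l_f = 7.
E1 (Δl = ±1): not satisfied.
E2 (Δl = 0,±2, l_i+l_f ≥ 2): not satisfied.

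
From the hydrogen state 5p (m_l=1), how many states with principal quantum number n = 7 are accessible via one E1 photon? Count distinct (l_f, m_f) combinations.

4

E1 requires Δl = ±1, so l_f ∈ {0, 2}; with 0 ≤ l_f ≤ n_f−1 = 6, the allowed l_f values are {0, 2}.
For l_f = 0: m_f ∈ {m_i−1, m_i, m_i+1} ∩ [−0, 0] = {0} → 1 state.
For l_f = 2: m_f ∈ {m_i−1, m_i, m_i+1} ∩ [−2, 2] = {0, 1, 2} → 3 states.
Total: 4.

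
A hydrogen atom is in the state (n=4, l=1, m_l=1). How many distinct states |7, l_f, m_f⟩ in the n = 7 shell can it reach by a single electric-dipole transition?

E1 requires Δl = ±1, so l_f ∈ {0, 2}; with 0 ≤ l_f ≤ n_f−1 = 6, the allowed l_f values are {0, 2}.
For l_f = 0: m_f ∈ {m_i−1, m_i, m_i+1} ∩ [−0, 0] = {0} → 1 state.
For l_f = 2: m_f ∈ {m_i−1, m_i, m_i+1} ∩ [−2, 2] = {0, 1, 2} → 3 states.
Total: 4.

4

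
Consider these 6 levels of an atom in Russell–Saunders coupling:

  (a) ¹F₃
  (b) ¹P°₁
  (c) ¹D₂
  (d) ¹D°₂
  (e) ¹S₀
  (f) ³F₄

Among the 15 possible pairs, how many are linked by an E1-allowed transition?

4

(a)–(b): forbidden (ΔL, ΔJ).
(a)–(c): forbidden (parity).
(a)–(d): allowed.
(a)–(e): forbidden (parity, ΔL, ΔJ).
(a)–(f): forbidden (parity, ΔS).
(b)–(c): allowed.
(b)–(d): forbidden (parity).
(b)–(e): allowed.
(b)–(f): forbidden (ΔS, ΔL, ΔJ).
(c)–(d): allowed.
(c)–(e): forbidden (parity, ΔL, ΔJ).
(c)–(f): forbidden (parity, ΔS, ΔJ).
(d)–(e): forbidden (ΔL, ΔJ).
(d)–(f): forbidden (ΔS, ΔJ).
(e)–(f): forbidden (parity, ΔS, ΔL, ΔJ).
Allowed pairs: 4 of 15.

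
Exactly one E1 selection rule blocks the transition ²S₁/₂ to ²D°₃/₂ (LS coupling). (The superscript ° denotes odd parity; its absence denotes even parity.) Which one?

Parity must change: even → odd — satisfied.
ΔS = 0: S: 1/2 → 1/2 — satisfied.
ΔL = 0, ±1 (not L=0↔0): L: 0 → 2, ΔL = +2 — violated.
ΔJ = 0, ±1 (not J=0↔0): J: 1/2 → 3/2, ΔJ = +1 — satisfied.

the ΔL = 0, ±1 rule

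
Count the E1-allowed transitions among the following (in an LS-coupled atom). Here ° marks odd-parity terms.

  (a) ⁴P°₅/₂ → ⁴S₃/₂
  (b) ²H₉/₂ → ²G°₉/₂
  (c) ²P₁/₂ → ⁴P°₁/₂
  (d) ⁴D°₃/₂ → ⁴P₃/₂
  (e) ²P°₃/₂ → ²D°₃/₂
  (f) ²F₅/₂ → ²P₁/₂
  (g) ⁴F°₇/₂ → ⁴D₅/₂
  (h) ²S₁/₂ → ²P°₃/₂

(a) allowed
(b) allowed
(c) forbidden (ΔS fails)
(d) allowed
(e) forbidden (parity fails)
(f) forbidden (parity, ΔL, ΔJ fail)
(g) allowed
(h) allowed
Total allowed: 5 of 8.

5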